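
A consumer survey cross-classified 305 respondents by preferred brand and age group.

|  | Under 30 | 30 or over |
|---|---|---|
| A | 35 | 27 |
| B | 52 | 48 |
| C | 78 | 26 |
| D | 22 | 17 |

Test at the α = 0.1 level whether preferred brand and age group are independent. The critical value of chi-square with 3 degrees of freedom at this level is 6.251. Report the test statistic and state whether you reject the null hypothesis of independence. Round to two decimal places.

Row totals: 62, 100, 104, 39. Column totals: 187, 118. Grand total N = 305.
Expected counts (row total × column total / N):
  A, Under 30: 62×187/305 = 38.013
  A, 30 or over: 62×118/305 = 23.987
  B, Under 30: 100×187/305 = 61.311
  B, 30 or over: 100×118/305 = 38.689
  C, Under 30: 104×187/305 = 63.764
  C, 30 or over: 104×118/305 = 40.236
  D, Under 30: 39×187/305 = 23.911
  D, 30 or over: 39×118/305 = 15.089
Contributions (O − E)²/E:
  (35 − 38.013)²/38.013 = 0.2388
  (27 − 23.987)²/23.987 = 0.3785
  (52 − 61.311)²/61.311 = 1.4140
  (48 − 38.689)²/38.689 = 2.2408
  (78 − 63.764)²/63.764 = 3.1783
  (26 − 40.236)²/40.236 = 5.0369
  (22 − 23.911)²/23.911 = 0.1527
  (17 − 15.089)²/15.089 = 0.2420
χ² = 0.2388 + 0.3785 + 1.4140 + 2.2408 + 3.1783 + 5.0369 + 0.1527 + 0.2420 = 12.88
df = (4−1)(2−1) = 3. Since 12.88 > 6.251, reject the null hypothesis of independence at α = 0.1.

12.88; reject H₀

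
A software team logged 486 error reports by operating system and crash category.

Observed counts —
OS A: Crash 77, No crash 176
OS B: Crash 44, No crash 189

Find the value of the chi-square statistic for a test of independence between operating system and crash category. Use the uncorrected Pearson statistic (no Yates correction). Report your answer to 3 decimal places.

Row totals: 253, 233. Column totals: 121, 365. Grand total N = 486.
Expected counts (row total × column total / N):
  OS A, Crash: 253×121/486 = 62.9897
  OS A, No crash: 253×365/486 = 190.0103
  OS B, Crash: 233×121/486 = 58.0103
  OS B, No crash: 233×365/486 = 174.9897
Contributions (O − E)²/E:
  (77 − 62.9897)²/62.9897 = 3.1162
  (176 − 190.0103)²/190.0103 = 1.0330
  (44 − 58.0103)²/58.0103 = 3.3837
  (189 − 174.9897)²/174.9897 = 1.1217
χ² = 3.1162 + 1.0330 + 3.3837 + 1.1217 = 8.655

8.655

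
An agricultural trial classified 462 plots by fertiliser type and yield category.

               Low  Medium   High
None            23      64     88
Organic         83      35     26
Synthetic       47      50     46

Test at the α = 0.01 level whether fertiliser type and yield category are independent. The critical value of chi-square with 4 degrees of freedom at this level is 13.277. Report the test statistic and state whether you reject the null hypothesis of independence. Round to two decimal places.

Row totals: 175, 144, 143. Column totals: 153, 149, 160. Grand total N = 462.
Expected counts (row total × column total / N):
  None, Low: 175×153/462 = 57.955
  None, Medium: 175×149/462 = 56.439
  None, High: 175×160/462 = 60.606
  Organic, Low: 144×153/462 = 47.688
  Organic, Medium: 144×149/462 = 46.442
  Organic, High: 144×160/462 = 49.870
  Synthetic, Low: 143×153/462 = 47.357
  Synthetic, Medium: 143×149/462 = 46.119
  Synthetic, High: 143×160/462 = 49.524
Contributions (O − E)²/E:
  (23 − 57.955)²/57.955 = 21.0828
  (64 − 56.439)²/56.439 = 1.0129
  (88 − 60.606)²/60.606 = 12.3821
  (83 − 47.688)²/47.688 = 26.1478
  (35 − 46.442)²/46.442 = 2.8190
  (26 − 49.870)²/49.870 = 11.4252
  (47 − 47.357)²/47.357 = 0.0027
  (50 − 46.119)²/46.119 = 0.3266
  (46 − 49.524)²/49.524 = 0.2508
χ² = 21.0828 + 1.0129 + 12.3821 + 26.1478 + 2.8190 + 11.4252 + 0.0027 + 0.3266 + 0.2508 = 75.45
df = (3−1)(3−1) = 4. Since 75.45 > 13.277, reject the null hypothesis of independence at α = 0.01.

75.45; reject H₀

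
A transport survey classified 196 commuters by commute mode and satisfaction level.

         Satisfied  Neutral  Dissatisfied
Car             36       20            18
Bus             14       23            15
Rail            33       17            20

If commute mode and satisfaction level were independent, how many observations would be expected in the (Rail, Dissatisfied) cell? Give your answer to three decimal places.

Row total (Rail) = 70; column total (Dissatisfied) = 53; grand total N = 196.
Expected count = (row total × column total) / N = 70 × 53 / 196 = 18.929.

18.929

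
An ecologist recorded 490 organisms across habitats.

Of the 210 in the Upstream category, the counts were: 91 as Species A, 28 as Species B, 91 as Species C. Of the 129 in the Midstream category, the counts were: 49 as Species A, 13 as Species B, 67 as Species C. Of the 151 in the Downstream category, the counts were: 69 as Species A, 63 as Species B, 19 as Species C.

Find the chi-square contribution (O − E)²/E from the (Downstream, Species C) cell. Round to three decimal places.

23.163

Row total (Downstream) = 151; column total (Species C) = 177; N = 490.
Expected count E = 151 × 177 / 490 = 54.5449.
Contribution = (O − E)²/E = (19 − 54.5449)² / 54.5449 = 23.163.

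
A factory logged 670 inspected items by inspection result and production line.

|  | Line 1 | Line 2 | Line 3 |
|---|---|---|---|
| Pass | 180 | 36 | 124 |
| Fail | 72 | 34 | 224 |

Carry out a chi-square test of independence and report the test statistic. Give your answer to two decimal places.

74.95

Row totals: 340, 330. Column totals: 252, 70, 348. Grand total N = 670.
Expected counts (row total × column total / N):
  Pass, Line 1: 340×252/670 = 127.881
  Pass, Line 2: 340×70/670 = 35.522
  Pass, Line 3: 340×348/670 = 176.597
  Fail, Line 1: 330×252/670 = 124.119
  Fail, Line 2: 330×70/670 = 34.478
  Fail, Line 3: 330×348/670 = 171.403
Contributions (O − E)²/E:
  (180 − 127.881)²/127.881 = 21.2415
  (36 − 35.522)²/35.522 = 0.0064
  (124 − 176.597)²/176.597 = 15.6653
  (72 − 124.119)²/124.119 = 21.8854
  (34 − 34.478)²/34.478 = 0.0066
  (224 − 171.403)²/171.403 = 16.1400
χ² = 21.2415 + 0.0064 + 15.6653 + 21.8854 + 0.0066 + 16.1400 = 74.95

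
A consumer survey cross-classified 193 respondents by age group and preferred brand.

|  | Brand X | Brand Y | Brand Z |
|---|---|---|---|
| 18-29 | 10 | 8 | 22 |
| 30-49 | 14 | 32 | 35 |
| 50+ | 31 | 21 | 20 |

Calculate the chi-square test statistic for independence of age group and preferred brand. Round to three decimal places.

Row totals: 40, 81, 72. Column totals: 55, 61, 77. Grand total N = 193.
Expected counts (row total × column total / N):
  18-29, Brand X: 40×55/193 = 11.3990
  18-29, Brand Y: 40×61/193 = 12.6425
  18-29, Brand Z: 40×77/193 = 15.9585
  30-49, Brand X: 81×55/193 = 23.0829
  30-49, Brand Y: 81×61/193 = 25.6010
  30-49, Brand Z: 81×77/193 = 32.3161
  50+, Brand X: 72×55/193 = 20.5181
  50+, Brand Y: 72×61/193 = 22.7565
  50+, Brand Z: 72×77/193 = 28.7254
Contributions (O − E)²/E:
  (10 − 11.3990)²/11.3990 = 0.1717
  (8 − 12.6425)²/12.6425 = 1.7048
  (22 − 15.9585)²/15.9585 = 2.2872
  (14 − 23.0829)²/23.0829 = 3.5740
  (32 − 25.6010)²/25.6010 = 1.5994
  (35 − 32.3161)²/32.3161 = 0.2229
  (31 − 20.5181)²/20.5181 = 5.3548
  (21 − 22.7565)²/22.7565 = 0.1356
  (20 − 28.7254)²/28.7254 = 2.6504
χ² = 0.1717 + 1.7048 + 2.2872 + 3.5740 + 1.5994 + 0.2229 + 5.3548 + 0.1356 + 2.6504 = 17.701

17.701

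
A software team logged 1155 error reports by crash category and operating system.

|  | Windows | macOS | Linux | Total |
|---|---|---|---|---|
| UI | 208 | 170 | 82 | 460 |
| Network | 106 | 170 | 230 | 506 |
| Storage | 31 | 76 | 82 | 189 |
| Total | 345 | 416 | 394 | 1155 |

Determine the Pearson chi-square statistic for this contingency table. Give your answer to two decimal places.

Grand total N = 1155.
Expected counts (row total × column total / N):
  UI, Windows: 460×345/1155 = 137.403
  UI, macOS: 460×416/1155 = 165.680
  UI, Linux: 460×394/1155 = 156.918
  Network, Windows: 506×345/1155 = 151.143
  Network, macOS: 506×416/1155 = 182.248
  Network, Linux: 506×394/1155 = 172.610
  Storage, Windows: 189×345/1155 = 56.455
  Storage, macOS: 189×416/1155 = 68.073
  Storage, Linux: 189×394/1155 = 64.473
Contributions (O − E)²/E:
  (208 − 137.403)²/137.403 = 36.2724
  (170 − 165.680)²/165.680 = 0.1126
  (82 − 156.918)²/156.918 = 35.7684
  (106 − 151.143)²/151.143 = 13.4832
  (170 − 182.248)²/182.248 = 0.8231
  (230 − 172.610)²/172.610 = 19.0812
  (31 − 56.455)²/56.455 = 11.4774
  (76 − 68.073)²/68.073 = 0.9231
  (82 − 64.473)²/64.473 = 4.7647
χ² = 36.2724 + 0.1126 + 35.7684 + 13.4832 + 0.8231 + 19.0812 + 11.4774 + 0.9231 + 4.7647 = 122.71

122.71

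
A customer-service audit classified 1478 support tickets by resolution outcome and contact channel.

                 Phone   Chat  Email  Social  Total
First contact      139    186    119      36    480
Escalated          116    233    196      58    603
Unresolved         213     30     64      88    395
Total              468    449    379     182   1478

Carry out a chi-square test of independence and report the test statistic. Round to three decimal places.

Grand total N = 1478.
Expected counts (row total × column total / N):
  First contact, Phone: 480×468/1478 = 151.9892
  First contact, Chat: 480×449/1478 = 145.8187
  First contact, Email: 480×379/1478 = 123.0853
  First contact, Social: 480×182/1478 = 59.1069
  Escalated, Phone: 603×468/1478 = 190.9364
  Escalated, Chat: 603×449/1478 = 183.1847
  Escalated, Email: 603×379/1478 = 154.6258
  Escalated, Social: 603×182/1478 = 74.2530
  Unresolved, Phone: 395×468/1478 = 125.0744
  Unresolved, Chat: 395×449/1478 = 119.9966
  Unresolved, Email: 395×379/1478 = 101.2889
  Unresolved, Social: 395×182/1478 = 48.6401
Contributions (O − E)²/E:
  (139 − 151.9892)²/151.9892 = 1.1101
  (186 − 145.8187)²/145.8187 = 11.0722
  (119 − 123.0853)²/123.0853 = 0.1356
  (36 − 59.1069)²/59.1069 = 9.0333
  (116 − 190.9364)²/190.9364 = 29.4101
  (233 − 183.1847)²/183.1847 = 13.5468
  (196 − 154.6258)²/154.6258 = 11.0708
  (58 − 74.2530)²/74.2530 = 3.5576
  (213 − 125.0744)²/125.0744 = 61.8105
  (30 − 119.9966)²/119.9966 = 67.4968
  (64 − 101.2889)²/101.2889 = 13.7277
  (88 − 48.6401)²/48.6401 = 31.8503
χ² = 1.1101 + 11.0722 + 0.1356 + 9.0333 + 29.4101 + 13.5468 + 11.0708 + 3.5576 + 61.8105 + 67.4968 + 13.7277 + 31.8503 = 253.822

253.822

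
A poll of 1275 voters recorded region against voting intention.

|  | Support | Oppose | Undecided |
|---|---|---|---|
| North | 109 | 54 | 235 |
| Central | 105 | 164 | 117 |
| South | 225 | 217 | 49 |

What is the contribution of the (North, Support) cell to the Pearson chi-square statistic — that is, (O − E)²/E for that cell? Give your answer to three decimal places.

5.736

Row total (North) = 398; column total (Support) = 439; N = 1275.
Expected count E = 398 × 439 / 1275 = 137.0369.
Contribution = (O − E)²/E = (109 − 137.0369)² / 137.0369 = 5.736.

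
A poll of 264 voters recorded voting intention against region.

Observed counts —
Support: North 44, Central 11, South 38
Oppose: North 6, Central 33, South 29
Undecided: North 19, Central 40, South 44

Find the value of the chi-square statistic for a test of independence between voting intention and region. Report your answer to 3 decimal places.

Row totals: 93, 68, 103. Column totals: 69, 84, 111. Grand total N = 264.
Expected counts (row total × column total / N):
  Support, North: 93×69/264 = 24.3068
  Support, Central: 93×84/264 = 29.5909
  Support, South: 93×111/264 = 39.1023
  Oppose, North: 68×69/264 = 17.7727
  Oppose, Central: 68×84/264 = 21.6364
  Oppose, South: 68×111/264 = 28.5909
  Undecided, North: 103×69/264 = 26.9205
  Undecided, Central: 103×84/264 = 32.7727
  Undecided, South: 103×111/264 = 43.3068
Contributions (O − E)²/E:
  (44 − 24.3068)²/24.3068 = 15.9553
  (11 − 29.5909)²/29.5909 = 11.6800
  (38 − 39.1023)²/39.1023 = 0.0311
  (6 − 17.7727)²/17.7727 = 7.7983
  (33 − 21.6364)²/21.6364 = 5.9682
  (29 − 28.5909)²/28.5909 = 0.0059
  (19 − 26.9205)²/26.9205 = 2.3304
  (40 − 32.7727)²/32.7727 = 1.5938
  (44 − 43.3068)²/43.3068 = 0.0111
χ² = 15.9553 + 11.6800 + 0.0311 + 7.7983 + 5.9682 + 0.0059 + 2.3304 + 1.5938 + 0.0111 = 45.374

45.374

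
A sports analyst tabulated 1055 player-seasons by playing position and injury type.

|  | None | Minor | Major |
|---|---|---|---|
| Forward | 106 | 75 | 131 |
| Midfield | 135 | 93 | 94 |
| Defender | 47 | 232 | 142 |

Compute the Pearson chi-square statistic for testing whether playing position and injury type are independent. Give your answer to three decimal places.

133.754

Row totals: 312, 322, 421. Column totals: 288, 400, 367. Grand total N = 1055.
Expected counts (row total × column total / N):
  Forward, None: 312×288/1055 = 85.1716
  Forward, Minor: 312×400/1055 = 118.2938
  Forward, Major: 312×367/1055 = 108.5346
  Midfield, None: 322×288/1055 = 87.9014
  Midfield, Minor: 322×400/1055 = 122.0853
  Midfield, Major: 322×367/1055 = 112.0133
  Defender, None: 421×288/1055 = 114.9270
  Defender, Minor: 421×400/1055 = 159.6209
  Defender, Major: 421×367/1055 = 146.4521
Contributions (O − E)²/E:
  (106 − 85.1716)²/85.1716 = 5.0935
  (75 − 118.2938)²/118.2938 = 15.8449
  (131 − 108.5346)²/108.5346 = 4.6501
  (135 − 87.9014)²/87.9014 = 25.2360
  (93 − 122.0853)²/122.0853 = 6.9292
  (94 − 112.0133)²/112.0133 = 2.8968
  (47 − 114.9270)²/114.9270 = 40.1479
  (232 − 159.6209)²/159.6209 = 32.8199
  (142 − 146.4521)²/146.4521 = 0.1353
χ² = 5.0935 + 15.8449 + 4.6501 + 25.2360 + 6.9292 + 2.8968 + 40.1479 + 32.8199 + 0.1353 = 133.754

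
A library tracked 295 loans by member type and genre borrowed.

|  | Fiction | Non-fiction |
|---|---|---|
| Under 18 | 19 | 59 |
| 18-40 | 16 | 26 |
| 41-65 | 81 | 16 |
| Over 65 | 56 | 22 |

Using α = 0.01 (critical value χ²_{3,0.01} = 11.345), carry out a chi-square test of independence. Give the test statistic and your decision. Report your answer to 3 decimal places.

Row totals: 78, 42, 97, 78. Column totals: 172, 123. Grand total N = 295.
Expected counts (row total × column total / N):
  Under 18, Fiction: 78×172/295 = 45.4780
  Under 18, Non-fiction: 78×123/295 = 32.5220
  18-40, Fiction: 42×172/295 = 24.4881
  18-40, Non-fiction: 42×123/295 = 17.5119
  41-65, Fiction: 97×172/295 = 56.5559
  41-65, Non-fiction: 97×123/295 = 40.4441
  Over 65, Fiction: 78×172/295 = 45.4780
  Over 65, Non-fiction: 78×123/295 = 32.5220
Contributions (O − E)²/E:
  (19 − 45.4780)²/45.4780 = 15.4159
  (59 − 32.5220)²/32.5220 = 21.5572
  (16 − 24.4881)²/24.4881 = 2.9422
  (26 − 17.5119)²/17.5119 = 4.1142
  (81 − 56.5559)²/56.5559 = 10.5650
  (16 − 40.4441)²/40.4441 = 14.7738
  (56 − 45.4780)²/45.4780 = 2.4344
  (22 − 32.5220)²/32.5220 = 3.4042
χ² = 15.4159 + 21.5572 + 2.9422 + 4.1142 + 10.5650 + 14.7738 + 2.4344 + 3.4042 = 75.207
df = (4−1)(2−1) = 3. Since 75.207 > 11.345, reject the null hypothesis of independence at α = 0.01.

75.207; reject H₀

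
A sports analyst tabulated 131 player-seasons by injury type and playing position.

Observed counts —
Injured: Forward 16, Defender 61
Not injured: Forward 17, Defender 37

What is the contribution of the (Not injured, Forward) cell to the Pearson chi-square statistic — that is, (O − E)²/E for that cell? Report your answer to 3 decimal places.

0.848

Row total (Not injured) = 54; column total (Forward) = 33; N = 131.
Expected count E = 54 × 33 / 131 = 13.6031.
Contribution = (O − E)²/E = (17 − 13.6031)² / 13.6031 = 0.848.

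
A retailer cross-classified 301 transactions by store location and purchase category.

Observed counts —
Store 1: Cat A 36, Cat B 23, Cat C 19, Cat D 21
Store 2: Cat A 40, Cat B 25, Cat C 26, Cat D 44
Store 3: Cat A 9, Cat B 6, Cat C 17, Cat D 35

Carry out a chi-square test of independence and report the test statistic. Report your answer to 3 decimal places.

24.755

Row totals: 99, 135, 67. Column totals: 85, 54, 62, 100. Grand total N = 301.
Expected counts (row total × column total / N):
  Store 1, Cat A: 99×85/301 = 27.9568
  Store 1, Cat B: 99×54/301 = 17.7608
  Store 1, Cat C: 99×62/301 = 20.3920
  Store 1, Cat D: 99×100/301 = 32.8904
  Store 2, Cat A: 135×85/301 = 38.1229
  Store 2, Cat B: 135×54/301 = 24.2193
  Store 2, Cat C: 135×62/301 = 27.8073
  Store 2, Cat D: 135×100/301 = 44.8505
  Store 3, Cat A: 67×85/301 = 18.9203
  Store 3, Cat B: 67×54/301 = 12.0199
  Store 3, Cat C: 67×62/301 = 13.8007
  Store 3, Cat D: 67×100/301 = 22.2591
Contributions (O − E)²/E:
  (36 − 27.9568)²/27.9568 = 2.3140
  (23 − 17.7608)²/17.7608 = 1.5455
  (19 − 20.3920)²/20.3920 = 0.0950
  (21 − 32.8904)²/32.8904 = 4.2986
  (40 − 38.1229)²/38.1229 = 0.0924
  (25 − 24.2193)²/24.2193 = 0.0252
  (26 − 27.8073)²/27.8073 = 0.1175
  (44 − 44.8505)²/44.8505 = 0.0161
  (9 − 18.9203)²/18.9203 = 5.2014
  (6 − 12.0199)²/12.0199 = 3.0149
  (17 − 13.8007)²/13.8007 = 0.7417
  (35 − 22.2591)²/22.2591 = 7.2928
χ² = 2.3140 + 1.5455 + 0.0950 + 4.2986 + 0.0924 + 0.0252 + 0.1175 + 0.0161 + 5.2014 + 3.0149 + 0.7417 + 7.2928 = 24.755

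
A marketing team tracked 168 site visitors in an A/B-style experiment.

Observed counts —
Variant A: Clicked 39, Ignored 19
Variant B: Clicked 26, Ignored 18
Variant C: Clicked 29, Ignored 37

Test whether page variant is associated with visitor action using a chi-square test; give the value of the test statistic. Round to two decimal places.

7.04

Row totals: 58, 44, 66. Column totals: 94, 74. Grand total N = 168.
Expected counts (row total × column total / N):
  Variant A, Clicked: 58×94/168 = 32.452
  Variant A, Ignored: 58×74/168 = 25.548
  Variant B, Clicked: 44×94/168 = 24.619
  Variant B, Ignored: 44×74/168 = 19.381
  Variant C, Clicked: 66×94/168 = 36.929
  Variant C, Ignored: 66×74/168 = 29.071
Contributions (O − E)²/E:
  (39 − 32.452)²/32.452 = 1.3212
  (19 − 25.548)²/25.548 = 1.6783
  (26 − 24.619)²/24.619 = 0.0775
  (18 − 19.381)²/19.381 = 0.0984
  (29 − 36.929)²/36.929 = 1.7024
  (37 − 29.071)²/29.071 = 2.1626
χ² = 1.3212 + 1.6783 + 0.0775 + 0.0984 + 1.7024 + 2.1626 = 7.04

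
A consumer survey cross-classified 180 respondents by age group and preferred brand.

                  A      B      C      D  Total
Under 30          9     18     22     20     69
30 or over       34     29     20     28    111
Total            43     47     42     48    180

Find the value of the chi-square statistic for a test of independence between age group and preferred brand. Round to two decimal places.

9.24

Grand total N = 180.
Expected counts (row total × column total / N):
  Under 30, A: 69×43/180 = 16.483
  Under 30, B: 69×47/180 = 18.017
  Under 30, C: 69×42/180 = 16.100
  Under 30, D: 69×48/180 = 18.400
  30 or over, A: 111×43/180 = 26.517
  30 or over, B: 111×47/180 = 28.983
  30 or over, C: 111×42/180 = 25.900
  30 or over, D: 111×48/180 = 29.600
Contributions (O − E)²/E:
  (9 − 16.483)²/16.483 = 3.3972
  (18 − 18.017)²/18.017 = 0.0000
  (22 − 16.100)²/16.100 = 2.1621
  (20 − 18.400)²/18.400 = 0.1391
  (34 − 26.517)²/26.517 = 2.1117
  (29 − 28.983)²/28.983 = 0.0000
  (20 − 25.900)²/25.900 = 1.3440
  (28 − 29.600)²/29.600 = 0.0865
χ² = 3.3972 + 0.0000 + 2.1621 + 0.1391 + 2.1117 + 0.0000 + 1.3440 + 0.0865 = 9.24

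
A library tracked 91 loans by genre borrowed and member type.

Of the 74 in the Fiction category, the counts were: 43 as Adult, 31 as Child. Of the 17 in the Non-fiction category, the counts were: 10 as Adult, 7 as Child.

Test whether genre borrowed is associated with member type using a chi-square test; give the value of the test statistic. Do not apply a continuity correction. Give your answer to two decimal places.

0.00

Row totals: 74, 17. Column totals: 53, 38. Grand total N = 91.
Expected counts (row total × column total / N):
  Fiction, Adult: 74×53/91 = 43.099
  Fiction, Child: 74×38/91 = 30.901
  Non-fiction, Adult: 17×53/91 = 9.901
  Non-fiction, Child: 17×38/91 = 7.099
Contributions (O − E)²/E:
  (43 − 43.099)²/43.099 = 0.0002
  (31 − 30.901)²/30.901 = 0.0003
  (10 − 9.901)²/9.901 = 0.0010
  (7 − 7.099)²/7.099 = 0.0014
χ² = 0.0002 + 0.0003 + 0.0010 + 0.0014 = 0.00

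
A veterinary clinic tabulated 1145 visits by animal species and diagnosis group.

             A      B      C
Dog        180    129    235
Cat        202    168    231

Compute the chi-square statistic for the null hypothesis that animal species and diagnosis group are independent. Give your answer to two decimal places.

3.59

Row totals: 544, 601. Column totals: 382, 297, 466. Grand total N = 1145.
Expected counts (row total × column total / N):
  Dog, A: 544×382/1145 = 181.492
  Dog, B: 544×297/1145 = 141.107
  Dog, C: 544×466/1145 = 221.401
  Cat, A: 601×382/1145 = 200.508
  Cat, B: 601×297/1145 = 155.893
  Cat, C: 601×466/1145 = 244.599
Contributions (O − E)²/E:
  (180 − 181.492)²/181.492 = 0.0123
  (129 − 141.107)²/141.107 = 1.0388
  (235 − 221.401)²/221.401 = 0.8353
  (202 − 200.508)²/200.508 = 0.0111
  (168 − 155.893)²/155.893 = 0.9403
  (231 − 244.599)²/244.599 = 0.7561
χ² = 0.0123 + 1.0388 + 0.8353 + 0.0111 + 0.9403 + 0.7561 = 3.59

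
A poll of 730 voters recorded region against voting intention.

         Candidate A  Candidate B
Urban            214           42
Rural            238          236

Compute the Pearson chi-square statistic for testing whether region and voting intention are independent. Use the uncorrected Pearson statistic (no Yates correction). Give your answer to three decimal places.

Row totals: 256, 474. Column totals: 452, 278. Grand total N = 730.
Expected counts (row total × column total / N):
  Urban, Candidate A: 256×452/730 = 158.5096
  Urban, Candidate B: 256×278/730 = 97.4904
  Rural, Candidate A: 474×452/730 = 293.4904
  Rural, Candidate B: 474×278/730 = 180.5096
Contributions (O − E)²/E:
  (214 − 158.5096)²/158.5096 = 19.4259
  (42 − 97.4904)²/97.4904 = 31.5845
  (238 − 293.4904)²/293.4904 = 10.4916
  (236 − 180.5096)²/180.5096 = 17.0583
χ² = 19.4259 + 31.5845 + 10.4916 + 17.0583 = 78.560

78.560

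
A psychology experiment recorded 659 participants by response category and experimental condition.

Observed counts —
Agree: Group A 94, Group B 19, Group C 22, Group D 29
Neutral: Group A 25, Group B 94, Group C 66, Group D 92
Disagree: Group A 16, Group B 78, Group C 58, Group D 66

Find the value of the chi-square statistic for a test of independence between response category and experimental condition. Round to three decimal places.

Row totals: 164, 277, 218. Column totals: 135, 191, 146, 187. Grand total N = 659.
Expected counts (row total × column total / N):
  Agree, Group A: 164×135/659 = 33.5964
  Agree, Group B: 164×191/659 = 47.5326
  Agree, Group C: 164×146/659 = 36.3338
  Agree, Group D: 164×187/659 = 46.5372
  Neutral, Group A: 277×135/659 = 56.7451
  Neutral, Group B: 277×191/659 = 80.2838
  Neutral, Group C: 277×146/659 = 61.3687
  Neutral, Group D: 277×187/659 = 78.6024
  Disagree, Group A: 218×135/659 = 44.6586
  Disagree, Group B: 218×191/659 = 63.1836
  Disagree, Group C: 218×146/659 = 48.2974
  Disagree, Group D: 218×187/659 = 61.8604
Contributions (O − E)²/E:
  (94 − 33.5964)²/33.5964 = 108.6008
  (19 − 47.5326)²/47.5326 = 17.1274
  (22 − 36.3338)²/36.3338 = 5.6547
  (29 − 46.5372)²/46.5372 = 6.6088
  (25 − 56.7451)²/56.7451 = 17.7593
  (94 − 80.2838)²/80.2838 = 2.3434
  (66 − 61.3687)²/61.3687 = 0.3495
  (92 − 78.6024)²/78.6024 = 2.2836
  (16 − 44.6586)²/44.6586 = 18.3910
  (78 − 63.1836)²/63.1836 = 3.4744
  (58 − 48.2974)²/48.2974 = 1.9492
  (66 − 61.8604)²/61.8604 = 0.2770
χ² = 108.6008 + 17.1274 + 5.6547 + 6.6088 + 17.7593 + 2.3434 + 0.3495 + 2.2836 + 18.3910 + 3.4744 + 1.9492 + 0.2770 = 184.819

184.819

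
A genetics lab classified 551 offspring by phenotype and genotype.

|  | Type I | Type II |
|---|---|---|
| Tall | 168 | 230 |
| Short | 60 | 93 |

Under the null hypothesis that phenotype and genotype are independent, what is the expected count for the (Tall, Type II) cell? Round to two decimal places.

233.31

Row total (Tall) = 398; column total (Type II) = 323; grand total N = 551.
Expected count = (row total × column total) / N = 398 × 323 / 551 = 233.31.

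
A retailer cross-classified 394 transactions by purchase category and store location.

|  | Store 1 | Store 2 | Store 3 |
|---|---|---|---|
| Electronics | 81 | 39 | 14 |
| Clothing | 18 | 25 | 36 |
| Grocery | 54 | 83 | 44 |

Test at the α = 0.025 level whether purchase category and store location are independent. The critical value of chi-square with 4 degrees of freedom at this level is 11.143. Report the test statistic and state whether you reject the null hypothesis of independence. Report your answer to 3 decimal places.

Row totals: 134, 79, 181. Column totals: 153, 147, 94. Grand total N = 394.
Expected counts (row total × column total / N):
  Electronics, Store 1: 134×153/394 = 52.0355
  Electronics, Store 2: 134×147/394 = 49.9949
  Electronics, Store 3: 134×94/394 = 31.9695
  Clothing, Store 1: 79×153/394 = 30.6777
  Clothing, Store 2: 79×147/394 = 29.4746
  Clothing, Store 3: 79×94/394 = 18.8477
  Grocery, Store 1: 181×153/394 = 70.2868
  Grocery, Store 2: 181×147/394 = 67.5305
  Grocery, Store 3: 181×94/394 = 43.1827
Contributions (O − E)²/E:
  (81 − 52.0355)²/52.0355 = 16.1225
  (39 − 49.9949)²/49.9949 = 2.4180
  (14 − 31.9695)²/31.9695 = 10.1003
  (18 − 30.6777)²/30.6777 = 5.2391
  (25 − 29.4746)²/29.4746 = 0.6793
  (36 − 18.8477)²/18.8477 = 15.6094
  (54 − 70.2868)²/70.2868 = 3.7740
  (83 − 67.5305)²/67.5305 = 3.5437
  (44 − 43.1827)²/43.1827 = 0.0155
χ² = 16.1225 + 2.4180 + 10.1003 + 5.2391 + 0.6793 + 15.6094 + 3.7740 + 3.5437 + 0.0155 = 57.502
df = (3−1)(3−1) = 4. Since 57.502 > 11.143, reject the null hypothesis of independence at α = 0.025.

57.502; reject H₀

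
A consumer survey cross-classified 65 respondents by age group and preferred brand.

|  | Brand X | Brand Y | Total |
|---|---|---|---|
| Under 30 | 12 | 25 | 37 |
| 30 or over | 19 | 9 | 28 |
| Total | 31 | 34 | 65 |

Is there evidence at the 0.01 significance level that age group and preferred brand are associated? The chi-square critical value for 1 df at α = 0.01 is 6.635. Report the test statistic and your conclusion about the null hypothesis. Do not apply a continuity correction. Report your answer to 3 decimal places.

Grand total N = 65.
Expected counts (row total × column total / N):
  Under 30, Brand X: 37×31/65 = 17.6462
  Under 30, Brand Y: 37×34/65 = 19.3538
  30 or over, Brand X: 28×31/65 = 13.3538
  30 or over, Brand Y: 28×34/65 = 14.6462
Contributions (O − E)²/E:
  (12 − 17.6462)²/17.6462 = 1.8066
  (25 − 19.3538)²/19.3538 = 1.6472
  (19 − 13.3538)²/13.3538 = 2.3873
  (9 − 14.6462)²/14.6462 = 2.1766
χ² = 1.8066 + 1.6472 + 2.3873 + 2.1766 = 8.018
df = (2−1)(2−1) = 1. Since 8.018 > 6.635, reject the null hypothesis of independence at α = 0.01.

8.018; reject H₀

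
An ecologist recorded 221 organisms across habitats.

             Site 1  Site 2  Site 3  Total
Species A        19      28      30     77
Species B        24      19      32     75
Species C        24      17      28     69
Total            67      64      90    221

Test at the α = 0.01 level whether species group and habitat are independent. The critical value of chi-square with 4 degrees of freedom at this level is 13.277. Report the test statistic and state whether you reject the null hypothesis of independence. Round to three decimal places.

3.704; fail to reject H₀

Grand total N = 221.
Expected counts (row total × column total / N):
  Species A, Site 1: 77×67/221 = 23.34389
  Species A, Site 2: 77×64/221 = 22.29864
  Species A, Site 3: 77×90/221 = 31.35747
  Species B, Site 1: 75×67/221 = 22.73756
  Species B, Site 2: 75×64/221 = 21.71946
  Species B, Site 3: 75×90/221 = 30.54299
  Species C, Site 1: 69×67/221 = 20.91855
  Species C, Site 2: 69×64/221 = 19.98190
  Species C, Site 3: 69×90/221 = 28.09955
Contributions (O − E)²/E:
  (19 − 23.34389)²/23.34389 = 0.8083
  (28 − 22.29864)²/22.29864 = 1.4577
  (30 − 31.35747)²/31.35747 = 0.0588
  (24 − 22.73756)²/22.73756 = 0.0701
  (19 − 21.71946)²/21.71946 = 0.3405
  (32 − 30.54299)²/30.54299 = 0.0695
  (24 − 20.91855)²/20.91855 = 0.4539
  (17 − 19.98190)²/19.98190 = 0.4450
  (28 − 28.09955)²/28.09955 = 0.0004
χ² = 0.8083 + 1.4577 + 0.0588 + 0.0701 + 0.3405 + 0.0695 + 0.4539 + 0.4450 + 0.0004 = 3.704
df = (3−1)(3−1) = 4. Since 3.704 < 13.277, fail to reject the null hypothesis of independence at α = 0.01.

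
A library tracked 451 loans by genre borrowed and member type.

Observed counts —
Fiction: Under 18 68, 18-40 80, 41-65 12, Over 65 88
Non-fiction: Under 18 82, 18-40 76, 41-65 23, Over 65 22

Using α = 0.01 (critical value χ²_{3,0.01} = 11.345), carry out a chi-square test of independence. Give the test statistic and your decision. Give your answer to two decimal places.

Row totals: 248, 203. Column totals: 150, 156, 35, 110. Grand total N = 451.
Expected counts (row total × column total / N):
  Fiction, Under 18: 248×150/451 = 82.483
  Fiction, 18-40: 248×156/451 = 85.783
  Fiction, 41-65: 248×35/451 = 19.246
  Fiction, Over 65: 248×110/451 = 60.488
  Non-fiction, Under 18: 203×150/451 = 67.517
  Non-fiction, 18-40: 203×156/451 = 70.217
  Non-fiction, 41-65: 203×35/451 = 15.754
  Non-fiction, Over 65: 203×110/451 = 49.512
Contributions (O − E)²/E:
  (68 − 82.483)²/82.483 = 2.5430
  (80 − 85.783)²/85.783 = 0.3899
  (12 − 19.246)²/19.246 = 2.7281
  (88 − 60.488)²/60.488 = 12.5134
  (82 − 67.517)²/67.517 = 3.1067
  (76 − 70.217)²/70.217 = 0.4763
  (23 − 15.754)²/15.754 = 3.3328
  (22 − 49.512)²/49.512 = 15.2874
χ² = 2.5430 + 0.3899 + 2.7281 + 12.5134 + 3.1067 + 0.4763 + 3.3328 + 15.2874 = 40.38
df = (2−1)(4−1) = 3. Since 40.38 > 11.345, reject the null hypothesis of independence at α = 0.01.

40.38; reject H₀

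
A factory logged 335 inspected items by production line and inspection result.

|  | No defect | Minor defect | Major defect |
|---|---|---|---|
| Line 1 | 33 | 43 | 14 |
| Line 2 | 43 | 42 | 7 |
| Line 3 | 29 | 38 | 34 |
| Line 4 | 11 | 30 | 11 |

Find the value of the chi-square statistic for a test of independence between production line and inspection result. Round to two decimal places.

28.58

Row totals: 90, 92, 101, 52. Column totals: 116, 153, 66. Grand total N = 335.
Expected counts (row total × column total / N):
  Line 1, No defect: 90×116/335 = 31.164
  Line 1, Minor defect: 90×153/335 = 41.104
  Line 1, Major defect: 90×66/335 = 17.731
  Line 2, No defect: 92×116/335 = 31.857
  Line 2, Minor defect: 92×153/335 = 42.018
  Line 2, Major defect: 92×66/335 = 18.125
  Line 3, No defect: 101×116/335 = 34.973
  Line 3, Minor defect: 101×153/335 = 46.128
  Line 3, Major defect: 101×66/335 = 19.899
  Line 4, No defect: 52×116/335 = 18.006
  Line 4, Minor defect: 52×153/335 = 23.749
  Line 4, Major defect: 52×66/335 = 10.245
Contributions (O − E)²/E:
  (33 − 31.164)²/31.164 = 0.1082
  (43 − 41.104)²/41.104 = 0.0875
  (14 − 17.731)²/17.731 = 0.7851
  (43 − 31.857)²/31.857 = 3.8976
  (42 − 42.018)²/42.018 = 0.0000
  (7 − 18.125)²/18.125 = 6.8284
  (29 − 34.973)²/34.973 = 1.0201
  (38 − 46.128)²/46.128 = 1.4322
  (34 − 19.899)²/19.899 = 9.9924
  (11 − 18.006)²/18.006 = 2.7260
  (30 − 23.749)²/23.749 = 1.6453
  (11 − 10.245)²/10.245 = 0.0556
χ² = 0.1082 + 0.0875 + 0.7851 + 3.8976 + 0.0000 + 6.8284 + 1.0201 + 1.4322 + 9.9924 + 2.7260 + 1.6453 + 0.0556 = 28.58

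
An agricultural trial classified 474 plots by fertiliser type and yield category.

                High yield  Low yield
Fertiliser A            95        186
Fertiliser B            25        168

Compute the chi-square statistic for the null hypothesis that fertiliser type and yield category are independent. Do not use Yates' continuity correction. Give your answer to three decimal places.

Row totals: 281, 193. Column totals: 120, 354. Grand total N = 474.
Expected counts (row total × column total / N):
  Fertiliser A, High yield: 281×120/474 = 71.1392
  Fertiliser A, Low yield: 281×354/474 = 209.8608
  Fertiliser B, High yield: 193×120/474 = 48.8608
  Fertiliser B, Low yield: 193×354/474 = 144.1392
Contributions (O − E)²/E:
  (95 − 71.1392)²/71.1392 = 8.0032
  (186 − 209.8608)²/209.8608 = 2.7129
  (25 − 48.8608)²/48.8608 = 11.6522
  (168 − 144.1392)²/144.1392 = 3.9499
χ² = 8.0032 + 2.7129 + 11.6522 + 3.9499 = 26.318

26.318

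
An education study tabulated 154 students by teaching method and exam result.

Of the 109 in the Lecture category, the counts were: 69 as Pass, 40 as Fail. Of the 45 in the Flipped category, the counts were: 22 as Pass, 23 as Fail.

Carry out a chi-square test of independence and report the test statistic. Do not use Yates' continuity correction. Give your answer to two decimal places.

Row totals: 109, 45. Column totals: 91, 63. Grand total N = 154.
Expected counts (row total × column total / N):
  Lecture, Pass: 109×91/154 = 64.409
  Lecture, Fail: 109×63/154 = 44.591
  Flipped, Pass: 45×91/154 = 26.591
  Flipped, Fail: 45×63/154 = 18.409
Contributions (O − E)²/E:
  (69 − 64.409)²/64.409 = 0.3272
  (40 − 44.591)²/44.591 = 0.4727
  (22 − 26.591)²/26.591 = 0.7926
  (23 − 18.409)²/18.409 = 1.1449
χ² = 0.3272 + 0.4727 + 0.7926 + 1.1449 = 2.74

2.74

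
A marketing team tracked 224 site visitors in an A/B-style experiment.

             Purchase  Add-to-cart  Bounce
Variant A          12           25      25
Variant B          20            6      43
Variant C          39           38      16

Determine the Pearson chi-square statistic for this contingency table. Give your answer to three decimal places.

43.722

Row totals: 62, 69, 93. Column totals: 71, 69, 84. Grand total N = 224.
Expected counts (row total × column total / N):
  Variant A, Purchase: 62×71/224 = 19.6518
  Variant A, Add-to-cart: 62×69/224 = 19.0982
  Variant A, Bounce: 62×84/224 = 23.2500
  Variant B, Purchase: 69×71/224 = 21.8705
  Variant B, Add-to-cart: 69×69/224 = 21.2545
  Variant B, Bounce: 69×84/224 = 25.8750
  Variant C, Purchase: 93×71/224 = 29.4777
  Variant C, Add-to-cart: 93×69/224 = 28.6473
  Variant C, Bounce: 93×84/224 = 34.8750
Contributions (O − E)²/E:
  (12 − 19.6518)²/19.6518 = 2.9794
  (25 − 19.0982)²/19.0982 = 1.8238
  (25 − 23.2500)²/23.2500 = 0.1317
  (20 − 21.8705)²/21.8705 = 0.1600
  (6 − 21.2545)²/21.2545 = 10.9483
  (43 − 25.8750)²/25.8750 = 11.3339
  (39 − 29.4777)²/29.4777 = 3.0760
  (38 − 28.6473)²/28.6473 = 3.0534
  (16 − 34.8750)²/34.8750 = 10.2155
χ² = 2.9794 + 1.8238 + 0.1317 + 0.1600 + 10.9483 + 11.3339 + 3.0760 + 3.0534 + 10.2155 = 43.722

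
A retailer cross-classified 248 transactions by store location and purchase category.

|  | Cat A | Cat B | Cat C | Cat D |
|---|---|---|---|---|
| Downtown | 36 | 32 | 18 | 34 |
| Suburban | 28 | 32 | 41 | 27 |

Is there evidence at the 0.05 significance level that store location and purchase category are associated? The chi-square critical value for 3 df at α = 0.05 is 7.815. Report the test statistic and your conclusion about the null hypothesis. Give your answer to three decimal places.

Row totals: 120, 128. Column totals: 64, 64, 59, 61. Grand total N = 248.
Expected counts (row total × column total / N):
  Downtown, Cat A: 120×64/248 = 30.9677
  Downtown, Cat B: 120×64/248 = 30.9677
  Downtown, Cat C: 120×59/248 = 28.5484
  Downtown, Cat D: 120×61/248 = 29.5161
  Suburban, Cat A: 128×64/248 = 33.0323
  Suburban, Cat B: 128×64/248 = 33.0323
  Suburban, Cat C: 128×59/248 = 30.4516
  Suburban, Cat D: 128×61/248 = 31.4839
Contributions (O − E)²/E:
  (36 − 30.9677)²/30.9677 = 0.8178
  (32 − 30.9677)²/30.9677 = 0.0344
  (18 − 28.5484)²/28.5484 = 3.8975
  (34 − 29.5161)²/29.5161 = 0.6812
  (28 − 33.0323)²/33.0323 = 0.7666
  (32 − 33.0323)²/33.0323 = 0.0323
  (41 − 30.4516)²/30.4516 = 3.6540
  (27 − 31.4839)²/31.4839 = 0.6386
χ² = 0.8178 + 0.0344 + 3.8975 + 0.6812 + 0.7666 + 0.0323 + 3.6540 + 0.6386 = 10.522
df = (2−1)(4−1) = 3. Since 10.522 > 7.815, reject the null hypothesis of independence at α = 0.05.

10.522; reject H₀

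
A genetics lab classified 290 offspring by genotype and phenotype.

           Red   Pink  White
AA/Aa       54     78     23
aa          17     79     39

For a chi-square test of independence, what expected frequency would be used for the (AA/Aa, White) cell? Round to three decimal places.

Row total (AA/Aa) = 155; column total (White) = 62; grand total N = 290.
Expected count = (row total × column total) / N = 155 × 62 / 290 = 33.138.

33.138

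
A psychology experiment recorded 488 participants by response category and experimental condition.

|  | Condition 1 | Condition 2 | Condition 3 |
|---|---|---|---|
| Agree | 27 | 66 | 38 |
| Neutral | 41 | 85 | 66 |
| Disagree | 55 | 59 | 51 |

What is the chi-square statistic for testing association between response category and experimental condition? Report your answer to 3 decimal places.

11.057

Row totals: 131, 192, 165. Column totals: 123, 210, 155. Grand total N = 488.
Expected counts (row total × column total / N):
  Agree, Condition 1: 131×123/488 = 33.0184
  Agree, Condition 2: 131×210/488 = 56.3730
  Agree, Condition 3: 131×155/488 = 41.6086
  Neutral, Condition 1: 192×123/488 = 48.3934
  Neutral, Condition 2: 192×210/488 = 82.6230
  Neutral, Condition 3: 192×155/488 = 60.9836
  Disagree, Condition 1: 165×123/488 = 41.5881
  Disagree, Condition 2: 165×210/488 = 71.0041
  Disagree, Condition 3: 165×155/488 = 52.4078
Contributions (O − E)²/E:
  (27 − 33.0184)²/33.0184 = 1.0970
  (66 − 56.3730)²/56.3730 = 1.6440
  (38 − 41.6086)²/41.6086 = 0.3130
  (41 − 48.3934)²/48.3934 = 1.1295
  (85 − 82.6230)²/82.6230 = 0.0684
  (66 − 60.9836)²/60.9836 = 0.4126
  (55 − 41.5881)²/41.5881 = 4.3253
  (59 − 71.0041)²/71.0041 = 2.0294
  (51 − 52.4078)²/52.4078 = 0.0378
χ² = 1.0970 + 1.6440 + 0.3130 + 1.1295 + 0.0684 + 0.4126 + 4.3253 + 2.0294 + 0.0378 = 11.057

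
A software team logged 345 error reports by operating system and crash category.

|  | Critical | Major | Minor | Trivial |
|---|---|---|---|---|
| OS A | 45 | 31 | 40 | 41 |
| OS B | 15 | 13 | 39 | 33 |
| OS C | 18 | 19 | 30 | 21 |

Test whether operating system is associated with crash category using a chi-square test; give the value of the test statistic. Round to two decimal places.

Row totals: 157, 100, 88. Column totals: 78, 63, 109, 95. Grand total N = 345.
Expected counts (row total × column total / N):
  OS A, Critical: 157×78/345 = 35.496
  OS A, Major: 157×63/345 = 28.670
  OS A, Minor: 157×109/345 = 49.603
  OS A, Trivial: 157×95/345 = 43.232
  OS B, Critical: 100×78/345 = 22.609
  OS B, Major: 100×63/345 = 18.261
  OS B, Minor: 100×109/345 = 31.594
  OS B, Trivial: 100×95/345 = 27.536
  OS C, Critical: 88×78/345 = 19.896
  OS C, Major: 88×63/345 = 16.070
  OS C, Minor: 88×109/345 = 27.803
  OS C, Trivial: 88×95/345 = 24.232
Contributions (O − E)²/E:
  (45 − 35.496)²/35.496 = 2.5447
  (31 − 28.670)²/28.670 = 0.1894
  (40 − 49.603)²/49.603 = 1.8591
  (41 − 43.232)²/43.232 = 0.1152
  (15 − 22.609)²/22.609 = 2.5608
  (13 − 18.261)²/18.261 = 1.5157
  (39 − 31.594)²/31.594 = 1.7361
  (33 − 27.536)²/27.536 = 1.0842
  (18 − 19.896)²/19.896 = 0.1807
  (19 − 16.070)²/16.070 = 0.5342
  (30 − 27.803)²/27.803 = 0.1736
  (21 − 24.232)²/24.232 = 0.4311
χ² = 2.5447 + 0.1894 + 1.8591 + 0.1152 + 2.5608 + 1.5157 + 1.7361 + 1.0842 + 0.1807 + 0.5342 + 0.1736 + 0.4311 = 12.92

12.92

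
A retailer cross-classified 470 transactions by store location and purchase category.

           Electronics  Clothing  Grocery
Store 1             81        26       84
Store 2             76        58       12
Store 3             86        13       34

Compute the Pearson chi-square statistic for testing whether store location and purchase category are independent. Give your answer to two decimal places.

Row totals: 191, 146, 133. Column totals: 243, 97, 130. Grand total N = 470.
Expected counts (row total × column total / N):
  Store 1, Electronics: 191×243/470 = 98.751
  Store 1, Clothing: 191×97/470 = 39.419
  Store 1, Grocery: 191×130/470 = 52.830
  Store 2, Electronics: 146×243/470 = 75.485
  Store 2, Clothing: 146×97/470 = 30.132
  Store 2, Grocery: 146×130/470 = 40.383
  Store 3, Electronics: 133×243/470 = 68.764
  Store 3, Clothing: 133×97/470 = 27.449
  Store 3, Grocery: 133×130/470 = 36.787
Contributions (O − E)²/E:
  (81 − 98.751)²/98.751 = 3.1908
  (26 − 39.419)²/39.419 = 4.5681
  (84 − 52.830)²/52.830 = 18.3905
  (76 − 75.485)²/75.485 = 0.0035
  (58 − 30.132)²/30.132 = 25.7741
  (12 − 40.383)²/40.383 = 19.9489
  (86 − 68.764)²/68.764 = 4.3203
  (13 − 27.449)²/27.449 = 7.6059
  (34 − 36.787)²/36.787 = 0.2111
χ² = 3.1908 + 4.5681 + 18.3905 + 0.0035 + 25.7741 + 19.9489 + 4.3203 + 7.6059 + 0.2111 = 84.01

84.01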